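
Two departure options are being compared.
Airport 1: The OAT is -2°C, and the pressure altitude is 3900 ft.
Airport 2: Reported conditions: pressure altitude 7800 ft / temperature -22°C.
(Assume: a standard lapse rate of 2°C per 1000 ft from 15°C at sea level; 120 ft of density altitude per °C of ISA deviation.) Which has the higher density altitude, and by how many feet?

Airport 2 by 2436 ft

Airport 1: ISA temp = 7.2°C, deviation -9.2°C, DA = 3900 + 120 × (-9.2) = 2796 ft.
Airport 2: ISA temp = -0.6°C, deviation -21.4°C, DA = 7800 + 120 × (-21.4) = 5232 ft.
Airport 2 is higher by 5232 − 2796 = 2436 ft.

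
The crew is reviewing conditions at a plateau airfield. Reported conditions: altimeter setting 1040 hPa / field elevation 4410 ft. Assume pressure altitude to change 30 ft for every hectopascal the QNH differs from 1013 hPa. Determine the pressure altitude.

Pressure correction = (1013 − 1040) × 30 = -810 ft.
Pressure altitude = 4410 + (-810) = 3600 ft.

3600 ft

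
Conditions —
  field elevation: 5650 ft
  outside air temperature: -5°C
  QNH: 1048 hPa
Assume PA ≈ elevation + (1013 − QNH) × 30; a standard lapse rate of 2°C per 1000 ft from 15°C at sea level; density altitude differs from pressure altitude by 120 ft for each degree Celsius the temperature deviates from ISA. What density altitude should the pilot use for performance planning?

Pressure altitude = 5650 + (1013 − 1048) × 30 = 5650 + (-1050) = 4600 ft.
ISA temperature at 4600 ft = 15 − 2 × (4600/1000) = 5.8°C.
ISA deviation = -5 − 5.8 = -10.8°C.
Density altitude = 4600 + 120 × (-10.8) = 3304 ft.

3304 ft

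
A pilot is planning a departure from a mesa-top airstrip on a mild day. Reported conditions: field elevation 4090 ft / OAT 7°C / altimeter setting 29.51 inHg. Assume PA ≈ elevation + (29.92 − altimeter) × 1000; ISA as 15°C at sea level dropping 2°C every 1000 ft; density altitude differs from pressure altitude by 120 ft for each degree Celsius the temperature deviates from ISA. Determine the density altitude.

4620 ft

Pressure altitude = 4090 + (29.92 − 29.51) × 1000 = 4090 + (+410) = 4500 ft.
ISA temperature at 4500 ft = 15 − 2 × (4500/1000) = 6°C.
ISA deviation = 7 − 6 = +1°C.
Density altitude = 4500 + 120 × (1) = 4620 ft.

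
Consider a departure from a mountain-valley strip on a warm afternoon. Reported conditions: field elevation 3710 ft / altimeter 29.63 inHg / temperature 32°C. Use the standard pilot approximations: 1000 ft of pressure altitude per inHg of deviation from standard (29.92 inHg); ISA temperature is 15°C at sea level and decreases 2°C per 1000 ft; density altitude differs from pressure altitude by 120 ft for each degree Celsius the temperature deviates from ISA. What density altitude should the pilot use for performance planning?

Pressure altitude = 3710 + (29.92 − 29.63) × 1000 = 3710 + (+290) = 4000 ft.
ISA temperature at 4000 ft = 15 − 2 × (4000/1000) = 7°C.
ISA deviation = 32 − 7 = +25°C.
Density altitude = 4000 + 120 × (25) = 7000 ft.

7000 ft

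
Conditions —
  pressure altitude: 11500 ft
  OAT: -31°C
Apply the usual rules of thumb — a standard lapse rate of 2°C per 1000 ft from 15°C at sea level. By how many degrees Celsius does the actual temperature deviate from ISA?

ISA temperature at 11500 ft = 15 − 2 × (11500/1000) = -8°C.
Deviation = OAT − ISA = -31 − (-8) = -23°C.

ISA-23°C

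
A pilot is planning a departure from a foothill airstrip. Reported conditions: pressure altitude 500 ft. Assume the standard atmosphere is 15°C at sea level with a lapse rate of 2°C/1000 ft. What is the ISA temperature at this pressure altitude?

14°C

ISA temperature = 15 − 2 × (500/1000) = 15 − 1 = 14°C.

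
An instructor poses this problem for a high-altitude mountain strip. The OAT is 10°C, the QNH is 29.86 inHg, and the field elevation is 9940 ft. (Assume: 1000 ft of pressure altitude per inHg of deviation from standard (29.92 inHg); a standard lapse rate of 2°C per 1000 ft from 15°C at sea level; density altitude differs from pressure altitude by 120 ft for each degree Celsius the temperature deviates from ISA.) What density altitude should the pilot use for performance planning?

11800 ft

Pressure altitude = 9940 + (29.92 − 29.86) × 1000 = 9940 + (+60) = 10000 ft.
ISA temperature at 10000 ft = 15 − 2 × (10000/1000) = -5°C.
ISA deviation = 10 − (-5) = +15°C.
Density altitude = 10000 + 120 × (15) = 11800 ft.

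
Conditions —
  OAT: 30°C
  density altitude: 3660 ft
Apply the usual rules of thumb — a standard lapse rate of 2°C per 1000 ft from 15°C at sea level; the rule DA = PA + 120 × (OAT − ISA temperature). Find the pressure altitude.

DA = PA + 120 × (OAT − (15 − 2·PA/1000)) = PA + 120·OAT − 1800 + 0.24·PA = 1.24·PA + 120·OAT − 1800.
So 1.24·PA = 3660 − 120 × 30 + 1800 = 1860.
PA = 1860 / 1.24 = 1500 ft.

1500 ft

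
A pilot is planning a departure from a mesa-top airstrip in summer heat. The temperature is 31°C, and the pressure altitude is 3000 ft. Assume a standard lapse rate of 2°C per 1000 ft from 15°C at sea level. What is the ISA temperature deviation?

ISA+22°C

ISA temperature at 3000 ft = 15 − 2 × (3000/1000) = 9°C.
Deviation = OAT − ISA = 31 − 9 = +22°C.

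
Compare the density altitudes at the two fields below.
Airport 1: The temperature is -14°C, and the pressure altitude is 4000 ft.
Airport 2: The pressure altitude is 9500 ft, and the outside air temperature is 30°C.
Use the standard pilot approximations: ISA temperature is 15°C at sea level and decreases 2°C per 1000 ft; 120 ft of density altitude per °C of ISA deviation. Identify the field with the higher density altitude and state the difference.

Airport 2 by 12100 ft

Airport 1: ISA temp = 7°C, deviation -21°C, DA = 4000 + 120 × (-21) = 1480 ft.
Airport 2: ISA temp = -4°C, deviation +34°C, DA = 9500 + 120 × 34 = 13580 ft.
Airport 2 is higher by 13580 − 1480 = 12100 ft.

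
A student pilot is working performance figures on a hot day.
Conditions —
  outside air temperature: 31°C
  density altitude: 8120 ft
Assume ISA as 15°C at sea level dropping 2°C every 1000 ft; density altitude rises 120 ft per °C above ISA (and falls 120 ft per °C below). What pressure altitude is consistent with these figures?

5000 ft

DA = PA + 120 × (OAT − (15 − 2·PA/1000)) = PA + 120·OAT − 1800 + 0.24·PA = 1.24·PA + 120·OAT − 1800.
So 1.24·PA = 8120 − 120 × 31 + 1800 = 6200.
PA = 6200 / 1.24 = 5000 ft.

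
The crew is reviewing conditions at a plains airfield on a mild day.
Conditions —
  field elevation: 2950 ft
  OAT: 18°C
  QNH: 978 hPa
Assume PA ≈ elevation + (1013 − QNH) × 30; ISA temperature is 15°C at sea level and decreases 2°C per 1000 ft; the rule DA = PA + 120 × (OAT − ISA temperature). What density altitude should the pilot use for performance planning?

Pressure altitude = 2950 + (1013 − 978) × 30 = 2950 + (+1050) = 4000 ft.
ISA temperature at 4000 ft = 15 − 2 × (4000/1000) = 7°C.
ISA deviation = 18 − 7 = +11°C.
Density altitude = 4000 + 120 × (11) = 5320 ft.

5320 ft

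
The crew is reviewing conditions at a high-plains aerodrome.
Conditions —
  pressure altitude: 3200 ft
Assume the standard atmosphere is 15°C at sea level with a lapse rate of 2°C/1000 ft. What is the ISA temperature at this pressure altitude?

ISA temperature = 15 − 2 × (3200/1000) = 15 − 6.4 = 8.6°C.

8.6°C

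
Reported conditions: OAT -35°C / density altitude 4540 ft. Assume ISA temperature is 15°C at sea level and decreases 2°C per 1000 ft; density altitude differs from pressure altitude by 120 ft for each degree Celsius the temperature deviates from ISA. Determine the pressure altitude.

DA = PA + 120 × (OAT − (15 − 2·PA/1000)) = PA + 120·OAT − 1800 + 0.24·PA = 1.24·PA + 120·OAT − 1800.
So 1.24·PA = 4540 − 120 × (-35) + 1800 = 10540.
PA = 10540 / 1.24 = 8500 ft.

8500 ft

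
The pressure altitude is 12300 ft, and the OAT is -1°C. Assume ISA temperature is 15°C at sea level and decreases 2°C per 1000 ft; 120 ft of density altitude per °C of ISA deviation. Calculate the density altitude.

13332 ft

ISA temperature at 12300 ft = 15 − 2 × (12300/1000) = -9.6°C.
ISA deviation = -1 − (-9.6) = +8.6°C.
Density altitude = 12300 + 120 × (8.6) = 12300 + (+1032) = 13332 ft.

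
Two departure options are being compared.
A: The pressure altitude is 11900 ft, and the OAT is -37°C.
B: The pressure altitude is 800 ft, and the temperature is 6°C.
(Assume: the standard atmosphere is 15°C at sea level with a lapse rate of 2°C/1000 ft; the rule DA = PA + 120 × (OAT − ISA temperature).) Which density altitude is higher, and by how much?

A: ISA temp = -8.8°C, deviation -28.2°C, DA = 11900 + 120 × (-28.2) = 8516 ft.
B: ISA temp = 13.4°C, deviation -7.4°C, DA = 800 + 120 × (-7.4) = -88 ft.
A is higher by 8516 − (-88) = 8604 ft.

A by 8604 ft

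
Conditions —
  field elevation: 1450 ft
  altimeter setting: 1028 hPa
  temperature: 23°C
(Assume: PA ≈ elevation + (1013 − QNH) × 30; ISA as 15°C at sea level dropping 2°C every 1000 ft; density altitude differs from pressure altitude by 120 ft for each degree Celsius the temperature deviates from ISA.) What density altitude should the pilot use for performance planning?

2200 ft

Pressure altitude = 1450 + (1013 − 1028) × 30 = 1450 + (-450) = 1000 ft.
ISA temperature at 1000 ft = 15 − 2 × (1000/1000) = 13°C.
ISA deviation = 23 − 13 = +10°C.
Density altitude = 1000 + 120 × (10) = 2200 ft.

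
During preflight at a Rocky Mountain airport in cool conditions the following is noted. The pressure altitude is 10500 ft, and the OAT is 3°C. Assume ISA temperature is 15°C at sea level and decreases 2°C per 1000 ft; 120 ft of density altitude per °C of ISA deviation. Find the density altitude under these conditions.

11580 ft

ISA temperature at 10500 ft = 15 − 2 × (10500/1000) = -6°C.
ISA deviation = 3 − (-6) = +9°C.
Density altitude = 10500 + 120 × (9) = 10500 + (+1080) = 11580 ft.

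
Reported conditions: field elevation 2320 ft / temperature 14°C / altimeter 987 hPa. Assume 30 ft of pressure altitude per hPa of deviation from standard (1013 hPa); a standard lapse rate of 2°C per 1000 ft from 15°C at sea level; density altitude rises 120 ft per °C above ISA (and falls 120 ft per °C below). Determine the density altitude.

Pressure altitude = 2320 + (1013 − 987) × 30 = 2320 + (+780) = 3100 ft.
ISA temperature at 3100 ft = 15 − 2 × (3100/1000) = 8.8°C.
ISA deviation = 14 − 8.8 = +5.2°C.
Density altitude = 3100 + 120 × (5.2) = 3724 ft.

3724 ft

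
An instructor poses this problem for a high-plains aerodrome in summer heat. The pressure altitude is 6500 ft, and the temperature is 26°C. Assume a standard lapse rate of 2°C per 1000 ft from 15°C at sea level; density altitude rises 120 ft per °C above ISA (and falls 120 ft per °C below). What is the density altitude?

9380 ft

ISA temperature at 6500 ft = 15 − 2 × (6500/1000) = 2°C.
ISA deviation = 26 − 2 = +24°C.
Density altitude = 6500 + 120 × (24) = 6500 + (+2880) = 9380 ft.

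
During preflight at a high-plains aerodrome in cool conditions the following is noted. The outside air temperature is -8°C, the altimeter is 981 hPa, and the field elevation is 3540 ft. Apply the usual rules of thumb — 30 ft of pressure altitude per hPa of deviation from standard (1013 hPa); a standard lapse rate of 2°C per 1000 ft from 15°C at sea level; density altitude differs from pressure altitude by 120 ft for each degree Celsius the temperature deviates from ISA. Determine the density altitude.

2820 ft

Pressure altitude = 3540 + (1013 − 981) × 30 = 3540 + (+960) = 4500 ft.
ISA temperature at 4500 ft = 15 − 2 × (4500/1000) = 6°C.
ISA deviation = -8 − 6 = -14°C.
Density altitude = 4500 + 120 × (-14) = 2820 ft.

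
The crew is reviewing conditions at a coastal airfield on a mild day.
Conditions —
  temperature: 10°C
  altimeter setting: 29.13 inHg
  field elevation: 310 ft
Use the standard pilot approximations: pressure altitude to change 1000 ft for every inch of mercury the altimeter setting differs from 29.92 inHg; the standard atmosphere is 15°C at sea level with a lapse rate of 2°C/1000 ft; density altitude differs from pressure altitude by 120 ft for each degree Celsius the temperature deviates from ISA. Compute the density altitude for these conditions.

Pressure altitude = 310 + (29.92 − 29.13) × 1000 = 310 + (+790) = 1100 ft.
ISA temperature at 1100 ft = 15 − 2 × (1100/1000) = 12.8°C.
ISA deviation = 10 − 12.8 = -2.8°C.
Density altitude = 1100 + 120 × (-2.8) = 764 ft.

764 ft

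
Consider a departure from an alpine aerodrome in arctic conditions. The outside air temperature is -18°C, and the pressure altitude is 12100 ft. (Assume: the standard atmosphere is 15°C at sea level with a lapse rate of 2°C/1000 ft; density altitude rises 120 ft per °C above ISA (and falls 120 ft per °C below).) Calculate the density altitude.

11044 ft

ISA temperature at 12100 ft = 15 − 2 × (12100/1000) = -9.2°C.
ISA deviation = -18 − (-9.2) = -8.8°C.
Density altitude = 12100 + 120 × (-8.8) = 12100 + (-1056) = 11044 ft.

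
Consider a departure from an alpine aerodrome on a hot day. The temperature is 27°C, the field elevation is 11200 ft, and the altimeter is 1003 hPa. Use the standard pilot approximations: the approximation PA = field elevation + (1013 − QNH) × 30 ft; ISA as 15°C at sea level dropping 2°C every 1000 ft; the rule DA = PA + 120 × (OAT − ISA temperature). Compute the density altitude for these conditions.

Pressure altitude = 11200 + (1013 − 1003) × 30 = 11200 + (+300) = 11500 ft.
ISA temperature at 11500 ft = 15 − 2 × (11500/1000) = -8°C.
ISA deviation = 27 − (-8) = +35°C.
Density altitude = 11500 + 120 × (35) = 15700 ft.

15700 ft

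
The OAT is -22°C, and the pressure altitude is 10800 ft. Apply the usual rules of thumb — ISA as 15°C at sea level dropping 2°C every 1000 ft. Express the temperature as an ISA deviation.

ISA temperature at 10800 ft = 15 − 2 × (10800/1000) = -6.6°C.
Deviation = OAT − ISA = -22 − (-6.6) = -15.4°C.

ISA-15.4°C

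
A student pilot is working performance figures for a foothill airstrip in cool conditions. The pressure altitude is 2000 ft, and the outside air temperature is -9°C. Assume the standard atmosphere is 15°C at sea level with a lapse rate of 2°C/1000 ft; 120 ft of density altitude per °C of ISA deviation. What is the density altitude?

-400 ft

ISA temperature at 2000 ft = 15 − 2 × (2000/1000) = 11°C.
ISA deviation = -9 − 11 = -20°C.
Density altitude = 2000 + 120 × (-20) = 2000 + (-2400) = -400 ft.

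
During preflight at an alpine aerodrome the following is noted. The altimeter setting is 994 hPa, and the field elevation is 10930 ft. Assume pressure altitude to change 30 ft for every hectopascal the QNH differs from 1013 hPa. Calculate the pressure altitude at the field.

Pressure correction = (1013 − 994) × 30 = +570 ft.
Pressure altitude = 10930 + (+570) = 11500 ft.

11500 ft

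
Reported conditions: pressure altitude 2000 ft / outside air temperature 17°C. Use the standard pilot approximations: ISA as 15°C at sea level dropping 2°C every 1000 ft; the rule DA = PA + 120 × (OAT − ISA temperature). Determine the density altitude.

2720 ft

ISA temperature at 2000 ft = 15 − 2 × (2000/1000) = 11°C.
ISA deviation = 17 − 11 = +6°C.
Density altitude = 2000 + 120 × (6) = 2000 + (+720) = 2720 ft.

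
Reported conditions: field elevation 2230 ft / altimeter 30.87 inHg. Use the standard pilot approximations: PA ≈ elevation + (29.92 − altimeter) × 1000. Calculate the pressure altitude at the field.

Pressure correction = (29.92 − 30.87) × 1000 = -950 ft.
Pressure altitude = 2230 + (-950) = 1280 ft.

1280 ft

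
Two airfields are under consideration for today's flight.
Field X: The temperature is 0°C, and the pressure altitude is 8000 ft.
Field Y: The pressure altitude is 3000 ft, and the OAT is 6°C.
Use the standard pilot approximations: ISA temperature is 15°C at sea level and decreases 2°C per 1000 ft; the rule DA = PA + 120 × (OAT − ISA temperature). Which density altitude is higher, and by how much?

Field X by 5480 ft

Field X: ISA temp = -1°C, deviation +1°C, DA = 8000 + 120 × 1 = 8120 ft.
Field Y: ISA temp = 9°C, deviation -3°C, DA = 3000 + 120 × (-3) = 2640 ft.
Field X is higher by 8120 − 2640 = 5480 ft.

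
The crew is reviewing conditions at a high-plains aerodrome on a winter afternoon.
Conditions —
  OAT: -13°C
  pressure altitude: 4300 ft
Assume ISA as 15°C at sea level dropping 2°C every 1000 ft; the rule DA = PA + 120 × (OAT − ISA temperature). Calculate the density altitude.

ISA temperature at 4300 ft = 15 − 2 × (4300/1000) = 6.4°C.
ISA deviation = -13 − 6.4 = -19.4°C.
Density altitude = 4300 + 120 × (-19.4) = 4300 + (-2328) = 1972 ft.

1972 ft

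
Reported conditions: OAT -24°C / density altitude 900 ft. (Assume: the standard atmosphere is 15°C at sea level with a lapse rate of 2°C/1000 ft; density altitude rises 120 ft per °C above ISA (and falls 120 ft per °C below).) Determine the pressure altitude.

4500 ft

DA = PA + 120 × (OAT − (15 − 2·PA/1000)) = PA + 120·OAT − 1800 + 0.24·PA = 1.24·PA + 120·OAT − 1800.
So 1.24·PA = 900 − 120 × (-24) + 1800 = 5580.
PA = 5580 / 1.24 = 4500 ft.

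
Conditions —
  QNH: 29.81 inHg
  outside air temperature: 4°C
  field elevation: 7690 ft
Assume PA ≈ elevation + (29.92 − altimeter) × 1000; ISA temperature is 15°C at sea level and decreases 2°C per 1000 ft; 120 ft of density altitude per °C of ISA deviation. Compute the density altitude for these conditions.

8352 ft

Pressure altitude = 7690 + (29.92 − 29.81) × 1000 = 7690 + (+110) = 7800 ft.
ISA temperature at 7800 ft = 15 − 2 × (7800/1000) = -0.6°C.
ISA deviation = 4 − (-0.6) = +4.6°C.
Density altitude = 7800 + 120 × (4.6) = 8352 ft.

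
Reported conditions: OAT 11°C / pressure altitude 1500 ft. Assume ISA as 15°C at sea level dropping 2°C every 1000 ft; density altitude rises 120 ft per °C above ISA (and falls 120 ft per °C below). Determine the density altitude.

ISA temperature at 1500 ft = 15 − 2 × (1500/1000) = 12°C.
ISA deviation = 11 − 12 = -1°C.
Density altitude = 1500 + 120 × (-1) = 1500 + (-120) = 1380 ft.

1380 ft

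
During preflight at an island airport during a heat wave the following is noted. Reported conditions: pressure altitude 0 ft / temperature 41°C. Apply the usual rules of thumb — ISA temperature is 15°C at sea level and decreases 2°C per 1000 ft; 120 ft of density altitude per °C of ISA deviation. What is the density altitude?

ISA temperature at 0 ft = 15 − 2 × (0/1000) = 15°C.
ISA deviation = 41 − 15 = +26°C.
Density altitude = 0 + 120 × (26) = 0 + (+3120) = 3120 ft.

3120 ft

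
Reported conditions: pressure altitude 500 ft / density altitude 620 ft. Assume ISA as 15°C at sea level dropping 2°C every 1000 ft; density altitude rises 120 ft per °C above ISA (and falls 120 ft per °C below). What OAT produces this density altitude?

Density altitude − pressure altitude = 620 − 500 = +120 ft.
At 120 ft/°C that is an ISA deviation of 120/120 = +1°C.
ISA temperature at 500 ft = 15 − 2 × (500/1000) = 14°C.
OAT = ISA + deviation = 14 + (+1) = 15°C.

15°C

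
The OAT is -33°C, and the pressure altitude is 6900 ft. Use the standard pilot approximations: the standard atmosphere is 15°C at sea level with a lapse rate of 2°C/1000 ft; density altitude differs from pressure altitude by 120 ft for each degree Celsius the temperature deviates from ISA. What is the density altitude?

2796 ft

ISA temperature at 6900 ft = 15 − 2 × (6900/1000) = 1.2°C.
ISA deviation = -33 − 1.2 = -34.2°C.
Density altitude = 6900 + 120 × (-34.2) = 6900 + (-4104) = 2796 ft.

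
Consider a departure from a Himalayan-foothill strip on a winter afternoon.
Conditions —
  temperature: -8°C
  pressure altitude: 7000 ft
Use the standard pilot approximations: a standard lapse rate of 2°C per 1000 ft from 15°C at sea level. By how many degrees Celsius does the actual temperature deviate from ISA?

ISA temperature at 7000 ft = 15 − 2 × (7000/1000) = 1°C.
Deviation = OAT − ISA = -8 − 1 = -9°C.

ISA-9°C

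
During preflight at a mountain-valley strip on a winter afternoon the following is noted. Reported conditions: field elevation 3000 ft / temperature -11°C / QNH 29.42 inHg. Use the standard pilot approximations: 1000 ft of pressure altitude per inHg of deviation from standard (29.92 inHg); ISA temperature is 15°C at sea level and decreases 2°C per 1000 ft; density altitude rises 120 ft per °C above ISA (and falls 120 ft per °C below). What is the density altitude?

1220 ft

Pressure altitude = 3000 + (29.92 − 29.42) × 1000 = 3000 + (+500) = 3500 ft.
ISA temperature at 3500 ft = 15 − 2 × (3500/1000) = 8°C.
ISA deviation = -11 − 8 = -19°C.
Density altitude = 3500 + 120 × (-19) = 1220 ft.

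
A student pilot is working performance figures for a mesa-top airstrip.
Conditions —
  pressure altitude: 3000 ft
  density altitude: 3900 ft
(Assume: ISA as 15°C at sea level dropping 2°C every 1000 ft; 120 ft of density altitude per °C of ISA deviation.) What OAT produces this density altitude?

Density altitude − pressure altitude = 3900 − 3000 = +900 ft.
At 120 ft/°C that is an ISA deviation of 900/120 = +7.5°C.
ISA temperature at 3000 ft = 15 − 2 × (3000/1000) = 9°C.
OAT = ISA + deviation = 9 + (+7.5) = 16.5°C.

16.5°C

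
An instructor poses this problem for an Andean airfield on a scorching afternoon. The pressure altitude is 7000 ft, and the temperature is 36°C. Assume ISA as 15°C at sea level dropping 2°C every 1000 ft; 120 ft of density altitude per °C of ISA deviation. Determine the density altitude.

11200 ft

ISA temperature at 7000 ft = 15 − 2 × (7000/1000) = 1°C.
ISA deviation = 36 − 1 = +35°C.
Density altitude = 7000 + 120 × (35) = 7000 + (+4200) = 11200 ft.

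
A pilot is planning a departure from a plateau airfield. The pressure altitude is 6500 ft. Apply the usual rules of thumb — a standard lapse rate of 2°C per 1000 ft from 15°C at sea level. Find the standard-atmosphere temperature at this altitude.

ISA temperature = 15 − 2 × (6500/1000) = 15 − 13 = 2°C.

2°C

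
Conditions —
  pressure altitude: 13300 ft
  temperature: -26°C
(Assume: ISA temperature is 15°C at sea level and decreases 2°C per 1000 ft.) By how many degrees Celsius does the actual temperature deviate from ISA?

ISA-14.4°C

ISA temperature at 13300 ft = 15 − 2 × (13300/1000) = -11.6°C.
Deviation = OAT − ISA = -26 − (-11.6) = -14.4°C.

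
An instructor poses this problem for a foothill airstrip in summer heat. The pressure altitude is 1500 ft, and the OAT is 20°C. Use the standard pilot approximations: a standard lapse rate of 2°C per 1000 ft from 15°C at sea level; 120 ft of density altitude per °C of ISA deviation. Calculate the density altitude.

ISA temperature at 1500 ft = 15 − 2 × (1500/1000) = 12°C.
ISA deviation = 20 − 12 = +8°C.
Density altitude = 1500 + 120 × (8) = 1500 + (+960) = 2460 ft.

2460 ft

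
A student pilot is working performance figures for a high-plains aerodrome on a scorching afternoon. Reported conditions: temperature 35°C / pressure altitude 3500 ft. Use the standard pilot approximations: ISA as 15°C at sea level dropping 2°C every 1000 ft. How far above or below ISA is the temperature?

ISA+27°C

ISA temperature at 3500 ft = 15 − 2 × (3500/1000) = 8°C.
Deviation = OAT − ISA = 35 − 8 = +27°C.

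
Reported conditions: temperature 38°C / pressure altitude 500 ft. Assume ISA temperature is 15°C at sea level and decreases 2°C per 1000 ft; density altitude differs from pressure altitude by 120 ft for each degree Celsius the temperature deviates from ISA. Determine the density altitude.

ISA temperature at 500 ft = 15 − 2 × (500/1000) = 14°C.
ISA deviation = 38 − 14 = +24°C.
Density altitude = 500 + 120 × (24) = 500 + (+2880) = 3380 ft.

3380 ft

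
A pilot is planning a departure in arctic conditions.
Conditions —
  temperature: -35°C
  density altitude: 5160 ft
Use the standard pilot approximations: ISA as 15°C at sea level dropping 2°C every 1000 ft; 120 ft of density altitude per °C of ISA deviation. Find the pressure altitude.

9000 ft

DA = PA + 120 × (OAT − (15 − 2·PA/1000)) = PA + 120·OAT − 1800 + 0.24·PA = 1.24·PA + 120·OAT − 1800.
So 1.24·PA = 5160 − 120 × (-35) + 1800 = 11160.
PA = 11160 / 1.24 = 9000 ft.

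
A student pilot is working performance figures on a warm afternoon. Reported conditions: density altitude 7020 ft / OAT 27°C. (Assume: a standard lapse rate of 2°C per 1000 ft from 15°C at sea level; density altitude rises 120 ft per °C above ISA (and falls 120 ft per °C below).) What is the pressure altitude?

4500 ft

DA = PA + 120 × (OAT − (15 − 2·PA/1000)) = PA + 120·OAT − 1800 + 0.24·PA = 1.24·PA + 120·OAT − 1800.
So 1.24·PA = 7020 − 120 × 27 + 1800 = 5580.
PA = 5580 / 1.24 = 4500 ft.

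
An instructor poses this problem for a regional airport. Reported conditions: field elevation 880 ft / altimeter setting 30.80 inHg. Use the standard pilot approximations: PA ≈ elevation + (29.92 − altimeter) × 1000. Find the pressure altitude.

Pressure correction = (29.92 − 30.80) × 1000 = -880 ft.
Pressure altitude = 880 + (-880) = 0 ft.

0 ft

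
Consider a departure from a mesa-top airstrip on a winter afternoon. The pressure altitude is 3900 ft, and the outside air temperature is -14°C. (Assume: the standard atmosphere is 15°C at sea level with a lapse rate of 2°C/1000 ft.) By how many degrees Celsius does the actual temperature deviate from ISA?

ISA-21.2°C

ISA temperature at 3900 ft = 15 − 2 × (3900/1000) = 7.2°C.
Deviation = OAT − ISA = -14 − 7.2 = -21.2°C.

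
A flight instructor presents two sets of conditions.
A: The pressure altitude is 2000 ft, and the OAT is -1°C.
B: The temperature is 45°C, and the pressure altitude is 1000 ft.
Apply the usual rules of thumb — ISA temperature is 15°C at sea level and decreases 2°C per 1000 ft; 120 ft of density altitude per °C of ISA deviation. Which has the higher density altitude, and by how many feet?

A: ISA temp = 11°C, deviation -12°C, DA = 2000 + 120 × (-12) = 560 ft.
B: ISA temp = 13°C, deviation +32°C, DA = 1000 + 120 × 32 = 4840 ft.
B is higher by 4840 − 560 = 4280 ft.

B by 4280 ft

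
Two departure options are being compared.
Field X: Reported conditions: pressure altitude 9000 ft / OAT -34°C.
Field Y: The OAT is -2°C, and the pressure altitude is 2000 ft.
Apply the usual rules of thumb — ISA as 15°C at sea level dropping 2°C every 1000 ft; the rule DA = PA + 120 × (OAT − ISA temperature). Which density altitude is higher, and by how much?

Field X by 4840 ft

Field X: ISA temp = -3°C, deviation -31°C, DA = 9000 + 120 × (-31) = 5280 ft.
Field Y: ISA temp = 11°C, deviation -13°C, DA = 2000 + 120 × (-13) = 440 ft.
Field X is higher by 5280 − 440 = 4840 ft.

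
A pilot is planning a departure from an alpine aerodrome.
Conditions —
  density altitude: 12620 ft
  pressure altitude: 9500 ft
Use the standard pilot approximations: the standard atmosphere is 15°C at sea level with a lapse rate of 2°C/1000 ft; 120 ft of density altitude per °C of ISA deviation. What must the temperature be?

Density altitude − pressure altitude = 12620 − 9500 = +3120 ft.
At 120 ft/°C that is an ISA deviation of 3120/120 = +26°C.
ISA temperature at 9500 ft = 15 − 2 × (9500/1000) = -4°C.
OAT = ISA + deviation = -4 + (+26) = 22°C.

22°C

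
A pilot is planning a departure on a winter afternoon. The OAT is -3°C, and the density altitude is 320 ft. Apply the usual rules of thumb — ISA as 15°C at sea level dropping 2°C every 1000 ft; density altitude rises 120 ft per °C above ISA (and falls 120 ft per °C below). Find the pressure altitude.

2000 ft

DA = PA + 120 × (OAT − (15 − 2·PA/1000)) = PA + 120·OAT − 1800 + 0.24·PA = 1.24·PA + 120·OAT − 1800.
So 1.24·PA = 320 − 120 × (-3) + 1800 = 2480.
PA = 2480 / 1.24 = 2000 ft.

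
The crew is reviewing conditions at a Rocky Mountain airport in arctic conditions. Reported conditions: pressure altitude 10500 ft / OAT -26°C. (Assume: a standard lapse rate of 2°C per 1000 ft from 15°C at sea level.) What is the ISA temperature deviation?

ISA temperature at 10500 ft = 15 − 2 × (10500/1000) = -6°C.
Deviation = OAT − ISA = -26 − (-6) = -20°C.

ISA-20°C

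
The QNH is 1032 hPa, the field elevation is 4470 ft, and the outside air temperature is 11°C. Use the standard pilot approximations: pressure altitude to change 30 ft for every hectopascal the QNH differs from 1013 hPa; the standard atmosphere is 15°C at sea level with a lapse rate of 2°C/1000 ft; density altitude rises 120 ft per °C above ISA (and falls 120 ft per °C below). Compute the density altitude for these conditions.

4356 ft

Pressure altitude = 4470 + (1013 − 1032) × 30 = 4470 + (-570) = 3900 ft.
ISA temperature at 3900 ft = 15 − 2 × (3900/1000) = 7.2°C.
ISA deviation = 11 − 7.2 = +3.8°C.
Density altitude = 3900 + 120 × (3.8) = 4356 ft.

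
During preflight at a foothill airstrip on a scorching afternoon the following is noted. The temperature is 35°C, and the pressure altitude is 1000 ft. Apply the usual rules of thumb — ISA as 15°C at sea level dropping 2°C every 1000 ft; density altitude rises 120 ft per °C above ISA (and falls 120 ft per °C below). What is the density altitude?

3640 ft

ISA temperature at 1000 ft = 15 − 2 × (1000/1000) = 13°C.
ISA deviation = 35 − 13 = +22°C.
Density altitude = 1000 + 120 × (22) = 1000 + (+2640) = 3640 ft.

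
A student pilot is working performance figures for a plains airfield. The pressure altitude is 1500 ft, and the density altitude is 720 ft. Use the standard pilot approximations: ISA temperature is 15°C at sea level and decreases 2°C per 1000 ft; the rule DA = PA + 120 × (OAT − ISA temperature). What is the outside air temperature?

Density altitude − pressure altitude = 720 − 1500 = -780 ft.
At 120 ft/°C that is an ISA deviation of -780/120 = -6.5°C.
ISA temperature at 1500 ft = 15 − 2 × (1500/1000) = 12°C.
OAT = ISA + deviation = 12 + (-6.5) = 5.5°C.

5.5°C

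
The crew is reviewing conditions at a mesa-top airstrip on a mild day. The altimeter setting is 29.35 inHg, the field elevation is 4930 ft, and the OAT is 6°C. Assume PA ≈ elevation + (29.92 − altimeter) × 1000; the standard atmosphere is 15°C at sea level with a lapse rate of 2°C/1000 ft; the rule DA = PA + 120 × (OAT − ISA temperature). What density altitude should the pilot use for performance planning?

Pressure altitude = 4930 + (29.92 − 29.35) × 1000 = 4930 + (+570) = 5500 ft.
ISA temperature at 5500 ft = 15 − 2 × (5500/1000) = 4°C.
ISA deviation = 6 − 4 = +2°C.
Density altitude = 5500 + 120 × (2) = 5740 ft.

5740 ft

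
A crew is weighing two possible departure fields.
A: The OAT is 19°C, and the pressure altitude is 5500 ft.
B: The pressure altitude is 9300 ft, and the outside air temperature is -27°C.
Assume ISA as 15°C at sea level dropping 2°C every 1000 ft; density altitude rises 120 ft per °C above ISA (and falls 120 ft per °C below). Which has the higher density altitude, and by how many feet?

A by 808 ft

A: ISA temp = 4°C, deviation +15°C, DA = 5500 + 120 × 15 = 7300 ft.
B: ISA temp = -3.6°C, deviation -23.4°C, DA = 9300 + 120 × (-23.4) = 6492 ft.
A is higher by 7300 − 6492 = 808 ft.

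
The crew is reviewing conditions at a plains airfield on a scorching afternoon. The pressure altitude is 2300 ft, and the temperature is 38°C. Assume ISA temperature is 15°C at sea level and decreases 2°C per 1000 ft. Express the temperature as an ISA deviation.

ISA+27.6°C

ISA temperature at 2300 ft = 15 − 2 × (2300/1000) = 10.4°C.
Deviation = OAT − ISA = 38 − 10.4 = +27.6°C.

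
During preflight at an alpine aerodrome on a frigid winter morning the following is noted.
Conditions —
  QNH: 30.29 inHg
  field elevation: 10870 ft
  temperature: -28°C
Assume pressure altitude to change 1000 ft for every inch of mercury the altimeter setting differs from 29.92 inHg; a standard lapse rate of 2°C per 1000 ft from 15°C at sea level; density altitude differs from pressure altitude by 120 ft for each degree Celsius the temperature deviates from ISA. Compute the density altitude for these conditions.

7860 ft

Pressure altitude = 10870 + (29.92 − 30.29) × 1000 = 10870 + (-370) = 10500 ft.
ISA temperature at 10500 ft = 15 − 2 × (10500/1000) = -6°C.
ISA deviation = -28 − (-6) = -22°C.
Density altitude = 10500 + 120 × (-22) = 7860 ft.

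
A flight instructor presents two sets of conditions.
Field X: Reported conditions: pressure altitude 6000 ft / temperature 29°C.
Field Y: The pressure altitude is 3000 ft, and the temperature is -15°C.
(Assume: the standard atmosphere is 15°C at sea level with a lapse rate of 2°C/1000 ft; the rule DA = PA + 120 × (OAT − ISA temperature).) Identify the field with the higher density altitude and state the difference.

Field X: ISA temp = 3°C, deviation +26°C, DA = 6000 + 120 × 26 = 9120 ft.
Field Y: ISA temp = 9°C, deviation -24°C, DA = 3000 + 120 × (-24) = 120 ft.
Field X is higher by 9120 − 120 = 9000 ft.

Field X by 9000 ft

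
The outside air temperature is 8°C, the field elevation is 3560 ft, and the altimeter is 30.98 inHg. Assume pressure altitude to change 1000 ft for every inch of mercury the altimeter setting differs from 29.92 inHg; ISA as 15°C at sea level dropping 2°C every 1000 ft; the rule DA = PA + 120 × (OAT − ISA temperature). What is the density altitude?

Pressure altitude = 3560 + (29.92 − 30.98) × 1000 = 3560 + (-1060) = 2500 ft.
ISA temperature at 2500 ft = 15 − 2 × (2500/1000) = 10°C.
ISA deviation = 8 − 10 = -2°C.
Density altitude = 2500 + 120 × (-2) = 2260 ft.

2260 ft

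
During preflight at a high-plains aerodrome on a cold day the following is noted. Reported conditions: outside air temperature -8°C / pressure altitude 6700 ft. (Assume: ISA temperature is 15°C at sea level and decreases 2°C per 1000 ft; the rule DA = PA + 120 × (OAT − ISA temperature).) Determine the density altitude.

5548 ft

ISA temperature at 6700 ft = 15 − 2 × (6700/1000) = 1.6°C.
ISA deviation = -8 − 1.6 = -9.6°C.
Density altitude = 6700 + 120 × (-9.6) = 6700 + (-1152) = 5548 ft.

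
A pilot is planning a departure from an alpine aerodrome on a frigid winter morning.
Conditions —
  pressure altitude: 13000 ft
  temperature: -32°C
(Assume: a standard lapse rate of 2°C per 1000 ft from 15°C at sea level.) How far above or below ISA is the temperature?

ISA-21°C

ISA temperature at 13000 ft = 15 − 2 × (13000/1000) = -11°C.
Deviation = OAT − ISA = -32 − (-11) = -21°C.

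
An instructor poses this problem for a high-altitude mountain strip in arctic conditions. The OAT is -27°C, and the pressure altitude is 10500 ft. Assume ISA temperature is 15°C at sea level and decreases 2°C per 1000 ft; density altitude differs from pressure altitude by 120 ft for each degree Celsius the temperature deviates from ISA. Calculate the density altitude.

ISA temperature at 10500 ft = 15 − 2 × (10500/1000) = -6°C.
ISA deviation = -27 − (-6) = -21°C.
Density altitude = 10500 + 120 × (-21) = 10500 + (-2520) = 7980 ft.

7980 ft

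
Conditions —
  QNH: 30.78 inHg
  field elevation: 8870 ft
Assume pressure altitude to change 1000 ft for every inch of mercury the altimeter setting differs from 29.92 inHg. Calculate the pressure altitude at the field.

8010 ft

Pressure correction = (29.92 − 30.78) × 1000 = -860 ft.
Pressure altitude = 8870 + (-860) = 8010 ft.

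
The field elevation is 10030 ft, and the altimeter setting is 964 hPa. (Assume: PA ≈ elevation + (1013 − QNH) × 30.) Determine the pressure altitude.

Pressure correction = (1013 − 964) × 30 = +1470 ft.
Pressure altitude = 10030 + (+1470) = 11500 ft.

11500 ft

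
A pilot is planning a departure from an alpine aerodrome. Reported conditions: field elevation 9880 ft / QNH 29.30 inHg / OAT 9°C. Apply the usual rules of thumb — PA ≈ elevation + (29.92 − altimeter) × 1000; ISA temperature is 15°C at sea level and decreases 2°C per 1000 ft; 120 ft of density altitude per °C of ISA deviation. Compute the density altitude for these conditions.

Pressure altitude = 9880 + (29.92 − 29.30) × 1000 = 9880 + (+620) = 10500 ft.
ISA temperature at 10500 ft = 15 − 2 × (10500/1000) = -6°C.
ISA deviation = 9 − (-6) = +15°C.
Density altitude = 10500 + 120 × (15) = 12300 ft.

12300 ft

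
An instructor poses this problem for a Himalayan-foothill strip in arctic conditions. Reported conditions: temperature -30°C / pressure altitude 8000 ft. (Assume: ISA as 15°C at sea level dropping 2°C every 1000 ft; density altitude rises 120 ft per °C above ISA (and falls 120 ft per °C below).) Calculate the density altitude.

ISA temperature at 8000 ft = 15 − 2 × (8000/1000) = -1°C.
ISA deviation = -30 − (-1) = -29°C.
Density altitude = 8000 + 120 × (-29) = 8000 + (-3480) = 4520 ft.

4520 ft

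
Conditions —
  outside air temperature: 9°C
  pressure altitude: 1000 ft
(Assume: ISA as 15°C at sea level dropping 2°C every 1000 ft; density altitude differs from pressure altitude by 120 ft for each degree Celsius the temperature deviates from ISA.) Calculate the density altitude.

ISA temperature at 1000 ft = 15 − 2 × (1000/1000) = 13°C.
ISA deviation = 9 − 13 = -4°C.
Density altitude = 1000 + 120 × (-4) = 1000 + (-480) = 520 ft.

520 ft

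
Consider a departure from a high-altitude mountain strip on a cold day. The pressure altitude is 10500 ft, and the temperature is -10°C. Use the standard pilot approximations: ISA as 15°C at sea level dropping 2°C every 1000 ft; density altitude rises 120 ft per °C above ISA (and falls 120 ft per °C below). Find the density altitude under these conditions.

ISA temperature at 10500 ft = 15 − 2 × (10500/1000) = -6°C.
ISA deviation = -10 − (-6) = -4°C.
Density altitude = 10500 + 120 × (-4) = 10500 + (-480) = 10020 ft.

10020 ft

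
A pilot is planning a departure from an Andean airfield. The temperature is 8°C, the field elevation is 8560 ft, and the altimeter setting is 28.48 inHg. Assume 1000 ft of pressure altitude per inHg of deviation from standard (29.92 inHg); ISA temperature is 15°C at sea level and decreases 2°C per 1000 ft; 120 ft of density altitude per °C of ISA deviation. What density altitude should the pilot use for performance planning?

11560 ft

Pressure altitude = 8560 + (29.92 − 28.48) × 1000 = 8560 + (+1440) = 10000 ft.
ISA temperature at 10000 ft = 15 − 2 × (10000/1000) = -5°C.
ISA deviation = 8 − (-5) = +13°C.
Density altitude = 10000 + 120 × (13) = 11560 ft.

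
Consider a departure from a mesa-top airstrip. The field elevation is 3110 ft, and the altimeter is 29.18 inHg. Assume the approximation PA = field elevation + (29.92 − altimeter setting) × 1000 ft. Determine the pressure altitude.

3850 ft

Pressure correction = (29.92 − 29.18) × 1000 = +740 ft.
Pressure altitude = 3110 + (+740) = 3850 ft.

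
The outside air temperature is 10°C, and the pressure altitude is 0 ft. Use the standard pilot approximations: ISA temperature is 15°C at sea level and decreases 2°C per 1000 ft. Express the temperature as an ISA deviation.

ISA temperature at 0 ft = 15 − 2 × (0/1000) = 15°C.
Deviation = OAT − ISA = 10 − 15 = -5°C.

ISA-5°C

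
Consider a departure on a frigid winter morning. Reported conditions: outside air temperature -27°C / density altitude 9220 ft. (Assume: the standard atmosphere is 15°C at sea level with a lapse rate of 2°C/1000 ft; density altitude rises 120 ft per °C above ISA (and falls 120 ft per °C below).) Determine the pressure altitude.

DA = PA + 120 × (OAT − (15 − 2·PA/1000)) = PA + 120·OAT − 1800 + 0.24·PA = 1.24·PA + 120·OAT − 1800.
So 1.24·PA = 9220 − 120 × (-27) + 1800 = 14260.
PA = 14260 / 1.24 = 11500 ft.

11500 ft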